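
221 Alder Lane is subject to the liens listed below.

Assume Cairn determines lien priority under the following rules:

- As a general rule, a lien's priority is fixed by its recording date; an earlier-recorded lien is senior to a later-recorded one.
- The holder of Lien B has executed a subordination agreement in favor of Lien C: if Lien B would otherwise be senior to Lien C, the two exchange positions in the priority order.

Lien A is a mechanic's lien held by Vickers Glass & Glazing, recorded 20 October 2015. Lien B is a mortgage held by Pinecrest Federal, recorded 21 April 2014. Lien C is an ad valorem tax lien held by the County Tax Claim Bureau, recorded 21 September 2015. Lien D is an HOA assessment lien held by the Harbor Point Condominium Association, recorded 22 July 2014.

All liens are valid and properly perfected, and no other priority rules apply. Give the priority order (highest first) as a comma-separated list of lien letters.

C, D, B, A

By effective date, earliest first: B (21 April 2014), D (22 July 2014), C (21 September 2015), A (20 October 2015).
Because B would otherwise rank above C, the subordination swaps them.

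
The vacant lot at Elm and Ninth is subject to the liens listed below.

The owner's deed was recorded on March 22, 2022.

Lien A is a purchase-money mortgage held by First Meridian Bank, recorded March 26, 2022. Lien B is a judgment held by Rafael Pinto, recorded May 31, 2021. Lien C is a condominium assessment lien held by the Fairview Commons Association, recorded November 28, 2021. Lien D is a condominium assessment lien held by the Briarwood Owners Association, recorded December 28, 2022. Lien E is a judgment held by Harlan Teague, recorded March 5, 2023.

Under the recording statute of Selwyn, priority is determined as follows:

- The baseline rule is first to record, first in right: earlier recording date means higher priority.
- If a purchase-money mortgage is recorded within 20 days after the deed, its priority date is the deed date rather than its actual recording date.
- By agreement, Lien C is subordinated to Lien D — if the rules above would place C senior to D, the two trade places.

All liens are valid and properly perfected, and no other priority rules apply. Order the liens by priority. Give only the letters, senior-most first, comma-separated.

First, effective dates: A's effective date is the deed date, March 22, 2022.
Ordering by effective date: B (May 31, 2021), C (November 28, 2021), A (March 22, 2022), D (December 28, 2022), E (March 5, 2023).
C would otherwise be senior to D, so under the subordination agreement C and D exchange positions.

B, D, A, C, E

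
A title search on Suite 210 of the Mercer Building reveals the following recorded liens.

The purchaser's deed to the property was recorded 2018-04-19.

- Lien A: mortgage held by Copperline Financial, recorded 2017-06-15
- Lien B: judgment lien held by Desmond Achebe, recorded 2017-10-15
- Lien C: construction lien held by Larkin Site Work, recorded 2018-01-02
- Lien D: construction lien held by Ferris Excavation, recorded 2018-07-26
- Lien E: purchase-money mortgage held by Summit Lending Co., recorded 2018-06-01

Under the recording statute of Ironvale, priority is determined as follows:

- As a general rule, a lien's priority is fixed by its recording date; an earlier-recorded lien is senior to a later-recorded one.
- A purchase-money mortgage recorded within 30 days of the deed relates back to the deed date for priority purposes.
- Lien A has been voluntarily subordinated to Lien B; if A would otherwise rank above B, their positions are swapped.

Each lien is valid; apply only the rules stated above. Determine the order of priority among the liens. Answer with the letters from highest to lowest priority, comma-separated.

B, A, C, E, D

Effective dates: E was recorded 43 days after the deed, outside the 30-day window, so it keeps its recording date.
Sorted by effective date: A (2017-06-15), B (2017-10-15), C (2018-01-02), E (2018-06-01), D (2018-07-26).
Because A would otherwise rank above B, the subordination swaps them.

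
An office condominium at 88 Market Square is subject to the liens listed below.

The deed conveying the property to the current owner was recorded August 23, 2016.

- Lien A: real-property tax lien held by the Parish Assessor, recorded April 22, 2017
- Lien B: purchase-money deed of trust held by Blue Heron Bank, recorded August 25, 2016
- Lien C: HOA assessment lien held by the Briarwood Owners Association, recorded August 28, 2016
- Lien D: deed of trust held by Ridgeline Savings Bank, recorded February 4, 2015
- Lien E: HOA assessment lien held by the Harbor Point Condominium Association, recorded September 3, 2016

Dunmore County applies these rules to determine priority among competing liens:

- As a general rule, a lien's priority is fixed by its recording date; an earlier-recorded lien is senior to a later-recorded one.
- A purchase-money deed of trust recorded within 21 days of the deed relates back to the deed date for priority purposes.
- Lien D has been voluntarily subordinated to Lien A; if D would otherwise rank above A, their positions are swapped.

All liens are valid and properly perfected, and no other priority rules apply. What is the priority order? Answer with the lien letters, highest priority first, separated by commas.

A, B, C, E, D

Adjusting effective dates: B's effective date is the deed date, August 23, 2016.
Sorted by effective date: D (February 4, 2015), B (August 23, 2016), C (August 28, 2016), E (September 3, 2016), A (April 22, 2017).
Because D would otherwise rank above A, the subordination swaps them.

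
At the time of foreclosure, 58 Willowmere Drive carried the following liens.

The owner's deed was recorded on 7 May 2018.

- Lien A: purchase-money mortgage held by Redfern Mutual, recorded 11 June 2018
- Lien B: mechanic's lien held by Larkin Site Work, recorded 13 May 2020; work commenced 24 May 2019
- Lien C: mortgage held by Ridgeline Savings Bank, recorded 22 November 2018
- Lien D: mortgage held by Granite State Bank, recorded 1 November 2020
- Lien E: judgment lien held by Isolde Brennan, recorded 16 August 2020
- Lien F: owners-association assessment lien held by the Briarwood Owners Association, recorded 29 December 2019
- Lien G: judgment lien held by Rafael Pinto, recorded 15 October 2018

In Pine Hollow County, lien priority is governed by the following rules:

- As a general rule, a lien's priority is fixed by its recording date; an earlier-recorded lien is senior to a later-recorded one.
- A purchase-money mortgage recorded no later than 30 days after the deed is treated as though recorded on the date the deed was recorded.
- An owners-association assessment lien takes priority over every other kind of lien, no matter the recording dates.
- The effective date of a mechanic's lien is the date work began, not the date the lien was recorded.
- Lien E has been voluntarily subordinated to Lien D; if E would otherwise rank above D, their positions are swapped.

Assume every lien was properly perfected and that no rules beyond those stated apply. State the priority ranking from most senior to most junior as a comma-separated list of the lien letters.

Effective dates: A missed the 30-day window (35 days after the deed), so its recording date stands; B relates back to 24 May 2019 (work commenced).
F is an owners-association assessment lien and takes priority over every other lien.
Among the remaining liens, by effective date: A (11 June 2018), G (15 October 2018), C (22 November 2018), B (24 May 2019), E (16 August 2020), D (1 November 2020).
The subordination applies — E was senior to D — so E and D swap.

F, A, G, C, B, D, E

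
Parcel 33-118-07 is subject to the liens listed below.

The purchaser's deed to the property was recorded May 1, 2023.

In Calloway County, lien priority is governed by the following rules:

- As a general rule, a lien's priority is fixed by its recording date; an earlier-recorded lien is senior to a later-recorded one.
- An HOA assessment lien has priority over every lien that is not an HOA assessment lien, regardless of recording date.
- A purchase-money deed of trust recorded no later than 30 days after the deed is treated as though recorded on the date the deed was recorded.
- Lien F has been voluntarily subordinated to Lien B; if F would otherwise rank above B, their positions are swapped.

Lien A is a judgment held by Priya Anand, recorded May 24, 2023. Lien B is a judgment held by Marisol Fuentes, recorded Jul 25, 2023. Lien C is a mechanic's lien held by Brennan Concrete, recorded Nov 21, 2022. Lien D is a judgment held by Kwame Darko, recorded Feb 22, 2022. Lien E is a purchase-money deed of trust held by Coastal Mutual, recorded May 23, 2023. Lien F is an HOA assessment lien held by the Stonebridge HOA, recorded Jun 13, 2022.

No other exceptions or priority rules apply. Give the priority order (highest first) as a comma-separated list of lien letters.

B, D, C, E, A, F

Effective dates after the stated exceptions: E's effective date is the deed date, May 1, 2023.
As an HOA assessment lien, F is senior to every other lien.
The other liens, earliest effective date first: D (Feb 22, 2022), C (Nov 21, 2022), E (May 1, 2023), A (May 24, 2023), B (Jul 25, 2023).
F would otherwise be senior to B, so under the subordination agreement F and B exchange positions.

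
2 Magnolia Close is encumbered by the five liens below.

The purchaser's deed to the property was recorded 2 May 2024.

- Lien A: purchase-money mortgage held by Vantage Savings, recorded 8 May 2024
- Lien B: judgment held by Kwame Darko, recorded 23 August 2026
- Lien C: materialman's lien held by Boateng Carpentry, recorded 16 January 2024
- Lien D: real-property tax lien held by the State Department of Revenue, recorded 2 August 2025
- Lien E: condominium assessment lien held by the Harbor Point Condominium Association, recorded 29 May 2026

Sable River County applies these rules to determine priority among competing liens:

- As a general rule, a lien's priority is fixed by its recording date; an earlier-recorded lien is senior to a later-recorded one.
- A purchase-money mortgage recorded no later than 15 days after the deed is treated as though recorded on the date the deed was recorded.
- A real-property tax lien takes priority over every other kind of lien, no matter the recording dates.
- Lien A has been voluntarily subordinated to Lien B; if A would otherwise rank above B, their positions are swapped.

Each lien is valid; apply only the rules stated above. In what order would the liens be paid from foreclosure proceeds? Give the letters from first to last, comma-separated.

D, C, B, E, A

Adjusting effective dates: A relates back to the deed date 2 May 2024.
As a real-property tax lien, D is senior to every other lien.
Remaining liens by effective date: C (16 January 2024), A (2 May 2024), E (29 May 2026), B (23 August 2026).
A is senior to B before the subordination, so the two trade places.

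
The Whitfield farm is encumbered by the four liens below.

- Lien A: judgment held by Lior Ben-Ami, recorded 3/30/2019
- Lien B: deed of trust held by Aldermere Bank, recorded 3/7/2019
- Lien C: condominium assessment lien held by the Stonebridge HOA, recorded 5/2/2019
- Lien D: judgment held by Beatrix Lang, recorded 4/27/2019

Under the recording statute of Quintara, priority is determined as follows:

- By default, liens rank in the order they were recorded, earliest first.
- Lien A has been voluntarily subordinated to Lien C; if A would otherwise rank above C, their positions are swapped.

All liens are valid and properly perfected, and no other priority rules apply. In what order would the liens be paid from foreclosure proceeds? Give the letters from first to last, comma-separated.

By effective date: B (3/7/2019), A (3/30/2019), D (4/27/2019), C (5/2/2019).
Because A would otherwise rank above C, the subordination swaps them.

B, C, D, A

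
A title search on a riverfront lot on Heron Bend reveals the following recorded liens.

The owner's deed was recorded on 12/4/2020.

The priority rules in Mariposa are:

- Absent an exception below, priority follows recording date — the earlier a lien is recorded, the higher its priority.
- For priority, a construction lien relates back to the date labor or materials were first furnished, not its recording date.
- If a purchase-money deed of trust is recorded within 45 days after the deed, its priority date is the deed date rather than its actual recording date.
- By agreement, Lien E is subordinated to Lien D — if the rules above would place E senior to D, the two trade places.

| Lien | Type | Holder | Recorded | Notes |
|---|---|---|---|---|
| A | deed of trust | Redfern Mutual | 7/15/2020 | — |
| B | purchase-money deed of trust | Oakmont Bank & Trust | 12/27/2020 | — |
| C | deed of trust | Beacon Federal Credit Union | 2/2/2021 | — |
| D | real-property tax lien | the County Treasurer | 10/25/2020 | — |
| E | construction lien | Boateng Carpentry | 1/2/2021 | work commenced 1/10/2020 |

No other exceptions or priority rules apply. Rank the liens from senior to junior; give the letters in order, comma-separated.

Effective dates after the stated exceptions: B's effective date is the deed date, 12/4/2020; E's effective date is 1/10/2020, when work began.
Sorted by effective date: E (1/10/2020), A (7/15/2020), D (10/25/2020), B (12/4/2020), C (2/2/2021).
E would otherwise be senior to D, so under the subordination agreement E and D exchange positions.

D, A, E, B, C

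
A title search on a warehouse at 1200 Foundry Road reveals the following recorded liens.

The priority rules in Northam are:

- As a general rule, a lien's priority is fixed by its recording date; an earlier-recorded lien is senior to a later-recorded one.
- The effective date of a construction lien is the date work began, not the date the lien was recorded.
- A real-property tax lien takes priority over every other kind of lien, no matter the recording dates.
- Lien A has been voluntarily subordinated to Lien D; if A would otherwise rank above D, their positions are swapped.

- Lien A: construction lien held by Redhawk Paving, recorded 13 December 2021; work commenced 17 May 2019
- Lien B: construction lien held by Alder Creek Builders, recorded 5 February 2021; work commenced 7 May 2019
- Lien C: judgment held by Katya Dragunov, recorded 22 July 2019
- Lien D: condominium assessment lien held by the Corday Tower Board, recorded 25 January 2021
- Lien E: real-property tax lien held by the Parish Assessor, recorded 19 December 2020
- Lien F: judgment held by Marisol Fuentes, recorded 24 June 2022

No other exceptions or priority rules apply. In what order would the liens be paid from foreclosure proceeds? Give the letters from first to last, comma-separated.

E, B, D, C, A, F

First, effective dates: A is treated as recorded 17 May 2019, the work-commencement date; B relates back to 7 May 2019 (work commenced).
As a real-property tax lien, E is senior to every other lien.
Ordering the rest by effective date: B (7 May 2019), A (17 May 2019), C (22 July 2019), D (25 January 2021), F (24 June 2022).
The subordination applies — A was senior to D — so A and D swap.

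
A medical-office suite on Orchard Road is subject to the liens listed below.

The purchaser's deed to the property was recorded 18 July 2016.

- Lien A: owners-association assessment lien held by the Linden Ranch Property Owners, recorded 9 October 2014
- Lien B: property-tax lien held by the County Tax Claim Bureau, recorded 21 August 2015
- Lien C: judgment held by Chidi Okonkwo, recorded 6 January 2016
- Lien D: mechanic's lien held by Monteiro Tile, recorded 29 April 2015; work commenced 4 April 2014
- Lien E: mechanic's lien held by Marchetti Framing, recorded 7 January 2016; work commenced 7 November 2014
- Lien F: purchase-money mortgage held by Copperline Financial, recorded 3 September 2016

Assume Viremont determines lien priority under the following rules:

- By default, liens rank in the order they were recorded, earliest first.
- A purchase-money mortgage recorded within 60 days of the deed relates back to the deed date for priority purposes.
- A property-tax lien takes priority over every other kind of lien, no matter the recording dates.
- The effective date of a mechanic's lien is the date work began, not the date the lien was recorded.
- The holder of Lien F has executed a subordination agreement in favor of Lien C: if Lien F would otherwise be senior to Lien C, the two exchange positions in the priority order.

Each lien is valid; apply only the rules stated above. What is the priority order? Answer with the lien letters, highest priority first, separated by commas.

Effective dates: D relates back to 4 April 2014 (work commenced); E is treated as recorded 7 November 2014, the work-commencement date; F relates back to the deed date 18 July 2016.
B, as a property-tax lien, has superpriority and ranks first.
The other liens, earliest effective date first: D (4 April 2014), A (9 October 2014), E (7 November 2014), C (6 January 2016), F (18 July 2016).
F is already junior to C, so the subordination agreement changes nothing.

B, D, A, E, C, F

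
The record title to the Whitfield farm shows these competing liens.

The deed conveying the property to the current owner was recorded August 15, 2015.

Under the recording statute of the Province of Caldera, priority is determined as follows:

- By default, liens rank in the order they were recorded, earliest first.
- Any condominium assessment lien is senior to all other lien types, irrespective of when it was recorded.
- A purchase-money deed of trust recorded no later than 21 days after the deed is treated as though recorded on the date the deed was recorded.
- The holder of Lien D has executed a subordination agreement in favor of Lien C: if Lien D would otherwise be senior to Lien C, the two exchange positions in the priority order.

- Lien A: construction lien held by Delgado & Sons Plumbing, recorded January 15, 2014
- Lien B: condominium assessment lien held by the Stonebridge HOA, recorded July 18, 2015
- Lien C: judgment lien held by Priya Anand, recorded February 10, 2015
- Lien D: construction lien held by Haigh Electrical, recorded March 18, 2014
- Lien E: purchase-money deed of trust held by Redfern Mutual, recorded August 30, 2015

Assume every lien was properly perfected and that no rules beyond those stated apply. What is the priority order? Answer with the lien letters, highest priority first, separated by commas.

B, A, C, D, E

Effective dates: E's effective date is the deed date, August 15, 2015.
As a condominium assessment lien, B is senior to every other lien.
The other liens, earliest effective date first: A (January 15, 2014), D (March 18, 2014), C (February 10, 2015), E (August 15, 2015).
Because D would otherwise rank above C, the subordination swaps them.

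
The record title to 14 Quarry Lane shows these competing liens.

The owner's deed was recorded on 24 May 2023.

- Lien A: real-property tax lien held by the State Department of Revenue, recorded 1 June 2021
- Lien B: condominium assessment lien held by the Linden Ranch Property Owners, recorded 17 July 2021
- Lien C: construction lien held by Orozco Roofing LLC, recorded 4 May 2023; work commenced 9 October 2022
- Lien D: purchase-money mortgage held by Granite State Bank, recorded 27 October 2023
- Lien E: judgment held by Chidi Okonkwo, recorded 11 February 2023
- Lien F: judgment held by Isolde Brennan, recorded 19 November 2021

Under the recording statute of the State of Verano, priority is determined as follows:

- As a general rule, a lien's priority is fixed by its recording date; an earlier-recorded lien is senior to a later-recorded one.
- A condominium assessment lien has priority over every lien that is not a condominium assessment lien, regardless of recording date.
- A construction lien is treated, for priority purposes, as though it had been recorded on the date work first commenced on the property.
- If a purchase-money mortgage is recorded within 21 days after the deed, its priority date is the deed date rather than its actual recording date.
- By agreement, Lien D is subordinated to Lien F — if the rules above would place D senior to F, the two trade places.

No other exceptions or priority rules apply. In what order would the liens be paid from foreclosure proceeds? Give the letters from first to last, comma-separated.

Effective dates: C relates back to 9 October 2022 (work commenced); D was recorded 156 days after the deed — beyond 21 days — so no relation-back applies.
B is a condominium assessment lien and takes priority over every other lien.
The other liens, earliest effective date first: A (1 June 2021), F (19 November 2021), C (9 October 2022), E (11 February 2023), D (27 October 2023).
D already ranks below F; the subordination has no effect.

B, A, F, C, E, D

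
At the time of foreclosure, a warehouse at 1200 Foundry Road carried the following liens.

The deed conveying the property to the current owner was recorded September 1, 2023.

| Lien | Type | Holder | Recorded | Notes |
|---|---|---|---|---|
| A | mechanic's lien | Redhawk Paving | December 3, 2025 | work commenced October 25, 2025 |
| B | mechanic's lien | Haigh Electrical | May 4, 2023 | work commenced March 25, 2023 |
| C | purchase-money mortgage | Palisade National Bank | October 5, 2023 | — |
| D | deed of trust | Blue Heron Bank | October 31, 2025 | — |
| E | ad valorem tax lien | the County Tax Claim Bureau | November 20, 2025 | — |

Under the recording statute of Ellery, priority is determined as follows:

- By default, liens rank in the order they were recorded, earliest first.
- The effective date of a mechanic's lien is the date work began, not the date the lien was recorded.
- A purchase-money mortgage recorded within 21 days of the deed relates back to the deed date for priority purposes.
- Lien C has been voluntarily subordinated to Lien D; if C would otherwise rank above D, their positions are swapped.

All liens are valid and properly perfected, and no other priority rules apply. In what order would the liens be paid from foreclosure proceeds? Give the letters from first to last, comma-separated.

B, D, A, C, E

First, effective dates: A's effective date is October 25, 2025, when work began; B's effective date is March 25, 2023, when work began; C was recorded 34 days after the deed — beyond 21 days — so no relation-back applies.
Ordering by effective date: B (March 25, 2023), C (October 5, 2023), A (October 25, 2025), D (October 31, 2025), E (November 20, 2025).
C is senior to D before the subordination, so the two trade places.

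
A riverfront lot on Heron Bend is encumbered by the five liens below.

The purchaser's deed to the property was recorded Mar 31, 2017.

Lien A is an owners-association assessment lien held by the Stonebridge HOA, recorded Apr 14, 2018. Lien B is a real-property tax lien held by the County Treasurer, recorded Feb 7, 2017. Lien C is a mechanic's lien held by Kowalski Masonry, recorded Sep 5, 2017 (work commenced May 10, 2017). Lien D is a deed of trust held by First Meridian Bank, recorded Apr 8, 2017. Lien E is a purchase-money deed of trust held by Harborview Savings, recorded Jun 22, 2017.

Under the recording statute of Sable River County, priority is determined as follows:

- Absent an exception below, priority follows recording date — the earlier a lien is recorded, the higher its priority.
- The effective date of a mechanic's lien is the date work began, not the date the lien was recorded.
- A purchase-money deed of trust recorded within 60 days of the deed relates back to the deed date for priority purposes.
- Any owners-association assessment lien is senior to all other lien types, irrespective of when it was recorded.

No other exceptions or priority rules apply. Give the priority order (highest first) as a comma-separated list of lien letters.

Adjusting effective dates: C is treated as recorded May 10, 2017, the work-commencement date; E missed the 60-day window (83 days after the deed), so its recording date stands.
A, as an owners-association assessment lien, has superpriority and ranks first.
The other liens, earliest effective date first: B (Feb 7, 2017), D (Apr 8, 2017), C (May 10, 2017), E (Jun 22, 2017).

A, B, D, C, E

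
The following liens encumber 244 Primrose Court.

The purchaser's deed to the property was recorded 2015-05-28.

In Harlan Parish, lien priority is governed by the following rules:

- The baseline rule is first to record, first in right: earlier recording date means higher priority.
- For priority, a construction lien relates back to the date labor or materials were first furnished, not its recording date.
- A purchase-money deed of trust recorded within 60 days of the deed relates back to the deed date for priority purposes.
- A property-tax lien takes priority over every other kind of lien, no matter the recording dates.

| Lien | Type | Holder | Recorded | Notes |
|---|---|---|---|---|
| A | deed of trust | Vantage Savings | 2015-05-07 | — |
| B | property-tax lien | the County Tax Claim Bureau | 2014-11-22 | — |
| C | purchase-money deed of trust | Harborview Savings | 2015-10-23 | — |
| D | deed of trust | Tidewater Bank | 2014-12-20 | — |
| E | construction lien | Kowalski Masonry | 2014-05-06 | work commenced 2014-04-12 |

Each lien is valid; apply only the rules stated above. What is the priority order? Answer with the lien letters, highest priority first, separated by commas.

B, E, D, A, C

First, effective dates: C missed the 60-day window (148 days after the deed), so its recording date stands; E's effective date is 2014-04-12, when work began.
As a property-tax lien, B is senior to every other lien.
Remaining liens by effective date: E (2014-04-12), D (2014-12-20), A (2015-05-07), C (2015-10-23).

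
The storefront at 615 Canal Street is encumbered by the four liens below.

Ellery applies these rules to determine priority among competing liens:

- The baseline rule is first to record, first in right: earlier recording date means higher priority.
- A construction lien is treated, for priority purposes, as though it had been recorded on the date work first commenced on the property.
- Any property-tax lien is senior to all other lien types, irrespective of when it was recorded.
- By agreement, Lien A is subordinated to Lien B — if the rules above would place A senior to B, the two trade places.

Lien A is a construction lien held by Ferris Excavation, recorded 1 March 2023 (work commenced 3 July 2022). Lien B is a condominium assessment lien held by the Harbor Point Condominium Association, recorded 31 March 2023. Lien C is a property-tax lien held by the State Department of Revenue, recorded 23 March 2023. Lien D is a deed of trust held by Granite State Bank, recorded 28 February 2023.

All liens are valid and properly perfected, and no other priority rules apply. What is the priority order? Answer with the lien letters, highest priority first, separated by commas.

C, B, D, A

First, effective dates: A's effective date is 3 July 2022, when work began.
C is a property-tax lien, so it outranks all other liens regardless of date.
The other liens, earliest effective date first: A (3 July 2022), D (28 February 2023), B (31 March 2023).
A is senior to B before the subordination, so the two trade places.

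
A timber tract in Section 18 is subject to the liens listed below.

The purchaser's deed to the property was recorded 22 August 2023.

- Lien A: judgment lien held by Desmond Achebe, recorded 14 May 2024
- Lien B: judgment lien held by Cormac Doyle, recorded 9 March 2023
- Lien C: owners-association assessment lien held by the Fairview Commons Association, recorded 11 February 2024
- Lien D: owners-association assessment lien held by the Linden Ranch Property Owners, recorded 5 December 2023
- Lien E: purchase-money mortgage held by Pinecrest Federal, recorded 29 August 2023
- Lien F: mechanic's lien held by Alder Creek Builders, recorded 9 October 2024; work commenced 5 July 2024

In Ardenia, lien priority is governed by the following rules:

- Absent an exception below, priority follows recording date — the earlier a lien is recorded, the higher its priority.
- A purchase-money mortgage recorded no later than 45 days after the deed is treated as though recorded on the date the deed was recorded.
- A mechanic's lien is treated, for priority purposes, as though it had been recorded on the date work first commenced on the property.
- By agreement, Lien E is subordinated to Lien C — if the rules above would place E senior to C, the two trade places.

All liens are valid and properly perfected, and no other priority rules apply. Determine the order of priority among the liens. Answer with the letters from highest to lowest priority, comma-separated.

B, C, D, E, A, F

Effective dates after the stated exceptions: E was recorded within the 45-day window, so its effective date is the deed date 22 August 2023; F's effective date is 5 July 2024, when work began.
Sorted by effective date: B (9 March 2023), E (22 August 2023), D (5 December 2023), C (11 February 2024), A (14 May 2024), F (5 July 2024).
The subordination applies — E was senior to C — so E and C swap.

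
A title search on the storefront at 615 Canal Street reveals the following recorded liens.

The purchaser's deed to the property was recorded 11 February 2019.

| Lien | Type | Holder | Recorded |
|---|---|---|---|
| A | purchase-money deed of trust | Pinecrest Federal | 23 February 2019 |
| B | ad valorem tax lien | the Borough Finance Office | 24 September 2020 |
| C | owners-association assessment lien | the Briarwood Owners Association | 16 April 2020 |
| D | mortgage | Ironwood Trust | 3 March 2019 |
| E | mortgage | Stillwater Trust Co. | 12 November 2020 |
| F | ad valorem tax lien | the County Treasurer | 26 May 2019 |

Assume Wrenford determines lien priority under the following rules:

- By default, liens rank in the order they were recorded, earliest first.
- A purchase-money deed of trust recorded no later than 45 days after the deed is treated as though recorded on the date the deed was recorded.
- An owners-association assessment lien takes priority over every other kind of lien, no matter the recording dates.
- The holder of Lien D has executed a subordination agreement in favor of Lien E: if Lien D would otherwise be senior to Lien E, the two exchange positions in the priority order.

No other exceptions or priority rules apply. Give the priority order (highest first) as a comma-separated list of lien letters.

Effective dates after the stated exceptions: A's effective date is the deed date, 11 February 2019.
C is an owners-association assessment lien, so it outranks all other liens regardless of date.
Remaining liens by effective date: A (11 February 2019), D (3 March 2019), F (26 May 2019), B (24 September 2020), E (12 November 2020).
The subordination applies — D was senior to E — so D and E swap.

C, A, E, F, B, D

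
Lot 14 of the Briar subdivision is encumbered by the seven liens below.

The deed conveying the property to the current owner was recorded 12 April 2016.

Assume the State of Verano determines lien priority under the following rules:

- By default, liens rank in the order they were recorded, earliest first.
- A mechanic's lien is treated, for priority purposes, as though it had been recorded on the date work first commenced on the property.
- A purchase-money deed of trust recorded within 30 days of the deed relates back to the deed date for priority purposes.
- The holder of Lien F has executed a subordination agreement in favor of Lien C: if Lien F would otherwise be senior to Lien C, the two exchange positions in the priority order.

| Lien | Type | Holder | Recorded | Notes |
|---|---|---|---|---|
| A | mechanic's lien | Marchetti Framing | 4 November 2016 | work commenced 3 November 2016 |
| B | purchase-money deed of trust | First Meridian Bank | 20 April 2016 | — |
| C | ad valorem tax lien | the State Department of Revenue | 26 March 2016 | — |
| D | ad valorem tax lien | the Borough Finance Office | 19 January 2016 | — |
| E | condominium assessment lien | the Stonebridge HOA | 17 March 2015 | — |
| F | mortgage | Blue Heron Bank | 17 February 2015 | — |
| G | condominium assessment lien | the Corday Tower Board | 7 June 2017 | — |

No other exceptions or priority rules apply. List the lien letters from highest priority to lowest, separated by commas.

First, effective dates: A's effective date is 3 November 2016, when work began; B was recorded within the 30-day window, so its effective date is the deed date 12 April 2016.
By effective date: F (17 February 2015), E (17 March 2015), D (19 January 2016), C (26 March 2016), B (12 April 2016), A (3 November 2016), G (7 June 2017).
F would otherwise be senior to C, so under the subordination agreement F and C exchange positions.

C, E, D, F, B, A, G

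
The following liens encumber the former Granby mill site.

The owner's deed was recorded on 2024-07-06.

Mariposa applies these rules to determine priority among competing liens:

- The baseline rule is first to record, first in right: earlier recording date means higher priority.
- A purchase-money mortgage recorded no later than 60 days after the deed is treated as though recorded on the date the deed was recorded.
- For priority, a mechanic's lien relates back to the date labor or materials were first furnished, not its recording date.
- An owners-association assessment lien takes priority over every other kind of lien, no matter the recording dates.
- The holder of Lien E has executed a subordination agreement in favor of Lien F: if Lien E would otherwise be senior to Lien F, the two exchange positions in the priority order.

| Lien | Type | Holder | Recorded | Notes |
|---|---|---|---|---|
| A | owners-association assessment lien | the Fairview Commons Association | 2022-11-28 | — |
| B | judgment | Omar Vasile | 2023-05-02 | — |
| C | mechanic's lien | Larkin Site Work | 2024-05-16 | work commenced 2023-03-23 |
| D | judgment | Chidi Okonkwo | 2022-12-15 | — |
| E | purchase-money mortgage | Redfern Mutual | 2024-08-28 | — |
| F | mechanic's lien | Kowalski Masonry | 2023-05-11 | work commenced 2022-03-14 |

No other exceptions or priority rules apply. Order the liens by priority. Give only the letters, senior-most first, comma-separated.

Adjusting effective dates: C relates back to 2023-03-23 (work commenced); E relates back to the deed date 2024-07-06; F's effective date is 2022-03-14, when work began.
As an owners-association assessment lien, A is senior to every other lien.
The other liens, earliest effective date first: F (2022-03-14), D (2022-12-15), C (2023-03-23), B (2023-05-02), E (2024-07-06).
Since E is not senior to F, the subordination leaves the order unchanged.

A, F, D, C, B, E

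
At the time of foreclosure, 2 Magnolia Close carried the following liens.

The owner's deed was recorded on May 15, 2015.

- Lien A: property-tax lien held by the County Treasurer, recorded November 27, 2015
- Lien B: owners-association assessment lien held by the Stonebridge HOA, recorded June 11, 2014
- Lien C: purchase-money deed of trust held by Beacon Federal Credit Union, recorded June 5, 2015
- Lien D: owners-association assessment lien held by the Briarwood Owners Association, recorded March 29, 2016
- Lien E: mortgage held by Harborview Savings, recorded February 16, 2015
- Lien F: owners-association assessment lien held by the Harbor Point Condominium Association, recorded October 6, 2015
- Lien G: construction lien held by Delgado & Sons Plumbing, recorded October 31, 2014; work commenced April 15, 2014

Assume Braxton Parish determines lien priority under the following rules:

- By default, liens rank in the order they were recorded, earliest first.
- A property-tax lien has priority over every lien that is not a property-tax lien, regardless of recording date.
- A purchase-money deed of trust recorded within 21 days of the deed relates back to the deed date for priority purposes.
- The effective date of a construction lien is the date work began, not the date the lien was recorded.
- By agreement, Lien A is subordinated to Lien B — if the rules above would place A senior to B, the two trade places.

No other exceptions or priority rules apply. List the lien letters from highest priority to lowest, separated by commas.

Effective dates: C was recorded within the 21-day window, so its effective date is the deed date May 15, 2015; G relates back to April 15, 2014 (work commenced).
A is a property-tax lien and takes priority over every other lien.
Ordering the rest by effective date: G (April 15, 2014), B (June 11, 2014), E (February 16, 2015), C (May 15, 2015), F (October 6, 2015), D (March 29, 2016).
A is senior to B before the subordination, so the two trade places.

B, G, A, E, C, F, D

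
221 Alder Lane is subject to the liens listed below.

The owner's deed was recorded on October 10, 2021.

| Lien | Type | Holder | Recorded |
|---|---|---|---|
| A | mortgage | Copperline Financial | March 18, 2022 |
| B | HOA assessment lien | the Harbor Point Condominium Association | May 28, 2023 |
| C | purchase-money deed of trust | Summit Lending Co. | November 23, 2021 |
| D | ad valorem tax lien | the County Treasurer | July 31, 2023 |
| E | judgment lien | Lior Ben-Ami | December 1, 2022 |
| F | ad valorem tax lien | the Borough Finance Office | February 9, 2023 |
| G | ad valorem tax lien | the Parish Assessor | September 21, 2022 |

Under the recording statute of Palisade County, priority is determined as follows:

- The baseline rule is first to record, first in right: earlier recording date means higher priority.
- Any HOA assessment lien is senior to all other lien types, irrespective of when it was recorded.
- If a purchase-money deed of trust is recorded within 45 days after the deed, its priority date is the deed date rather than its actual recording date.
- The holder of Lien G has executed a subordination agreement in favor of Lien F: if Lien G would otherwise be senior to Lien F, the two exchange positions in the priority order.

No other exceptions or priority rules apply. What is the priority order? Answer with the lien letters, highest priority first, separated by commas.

B, C, A, F, E, G, D

Effective dates after the stated exceptions: C was recorded within the 45-day window, so its effective date is the deed date October 10, 2021.
B is an HOA assessment lien and takes priority over every other lien.
The other liens, earliest effective date first: C (October 10, 2021), A (March 18, 2022), G (September 21, 2022), E (December 1, 2022), F (February 9, 2023), D (July 31, 2023).
The subordination applies — G was senior to F — so G and F swap.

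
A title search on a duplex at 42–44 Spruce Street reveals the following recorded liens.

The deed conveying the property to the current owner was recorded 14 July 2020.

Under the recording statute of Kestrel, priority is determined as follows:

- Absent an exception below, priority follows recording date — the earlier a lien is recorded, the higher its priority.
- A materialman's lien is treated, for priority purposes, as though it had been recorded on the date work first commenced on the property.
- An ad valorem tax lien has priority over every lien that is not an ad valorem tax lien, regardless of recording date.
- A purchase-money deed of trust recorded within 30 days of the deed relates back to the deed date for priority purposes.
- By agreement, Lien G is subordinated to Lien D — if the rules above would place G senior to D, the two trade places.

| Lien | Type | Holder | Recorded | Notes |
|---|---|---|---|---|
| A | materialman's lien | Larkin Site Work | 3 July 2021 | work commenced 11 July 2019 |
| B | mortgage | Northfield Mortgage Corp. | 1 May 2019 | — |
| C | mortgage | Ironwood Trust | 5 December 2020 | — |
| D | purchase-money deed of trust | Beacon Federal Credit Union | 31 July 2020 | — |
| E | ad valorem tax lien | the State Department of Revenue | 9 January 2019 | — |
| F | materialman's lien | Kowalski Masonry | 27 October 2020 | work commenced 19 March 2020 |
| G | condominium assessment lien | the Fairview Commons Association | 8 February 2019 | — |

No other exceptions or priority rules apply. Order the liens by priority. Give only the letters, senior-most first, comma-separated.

First, effective dates: A's effective date is 11 July 2019, when work began; D relates back to the deed date 14 July 2020; F relates back to 19 March 2020 (work commenced).
E is an ad valorem tax lien, so it outranks all other liens regardless of date.
Remaining liens by effective date: G (8 February 2019), B (1 May 2019), A (11 July 2019), F (19 March 2020), D (14 July 2020), C (5 December 2020).
The subordination applies — G was senior to D — so G and D swap.

E, D, B, A, F, G, C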